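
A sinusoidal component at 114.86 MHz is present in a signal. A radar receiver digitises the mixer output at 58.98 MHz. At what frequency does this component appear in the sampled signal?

3.1 MHz

114.86 MHz mod fs = 55.88 MHz.
55.88 MHz > fs/2 = 29.49 MHz, folds to fs − 55.88 MHz = 3.1 MHz.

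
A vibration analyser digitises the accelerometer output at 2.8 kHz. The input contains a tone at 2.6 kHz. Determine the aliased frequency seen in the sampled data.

2.6 kHz > fs/2 = 1.4 kHz, folds to fs − 2.6 kHz = 0.2 kHz.

0.2 kHz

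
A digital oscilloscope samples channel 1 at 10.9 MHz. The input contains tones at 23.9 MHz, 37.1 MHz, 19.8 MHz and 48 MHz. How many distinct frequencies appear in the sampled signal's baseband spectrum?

fs/2 = 5.45 MHz.
23.9 MHz mod fs = 2.1 MHz.
2.1 MHz ≤ fs/2 = 5.45 MHz, appears at 2.1 MHz.
37.1 MHz mod fs = 4.4 MHz.
4.4 MHz ≤ fs/2 = 5.45 MHz, appears at 4.4 MHz.
19.8 MHz mod fs = 8.9 MHz.
8.9 MHz > fs/2 = 5.45 MHz, folds to fs − 8.9 MHz = 2 MHz.
48 MHz mod fs = 4.4 MHz.
4.4 MHz ≤ fs/2 = 5.45 MHz, appears at 4.4 MHz.
Distinct values: {2 MHz, 2.1 MHz, 4.4 MHz} → 3.

3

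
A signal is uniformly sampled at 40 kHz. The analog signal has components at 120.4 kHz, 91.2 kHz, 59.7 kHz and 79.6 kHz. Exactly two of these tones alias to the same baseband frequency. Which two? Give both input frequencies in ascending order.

fs/2 = 20 kHz.
120.4 kHz mod fs = 0.4 kHz.
0.4 kHz ≤ fs/2 = 20 kHz, appears at 0.4 kHz.
91.2 kHz mod fs = 11.2 kHz.
11.2 kHz ≤ fs/2 = 20 kHz, appears at 11.2 kHz.
59.7 kHz mod fs = 19.7 kHz.
19.7 kHz ≤ fs/2 = 20 kHz, appears at 19.7 kHz.
79.6 kHz mod fs = 39.6 kHz.
39.6 kHz > fs/2 = 20 kHz, folds to fs − 39.6 kHz = 0.4 kHz.
79.6 kHz and 120.4 kHz both map to 0.4 kHz.

79.6 kHz, 120.4 kHz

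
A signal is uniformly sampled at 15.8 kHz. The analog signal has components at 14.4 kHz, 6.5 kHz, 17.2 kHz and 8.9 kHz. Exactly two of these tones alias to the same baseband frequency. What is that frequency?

fs/2 = 7.9 kHz.
14.4 kHz > fs/2 = 7.9 kHz, folds to fs − 14.4 kHz = 1.4 kHz.
6.5 kHz ≤ fs/2 = 7.9 kHz, passes unchanged.
17.2 kHz mod fs = 1.4 kHz.
1.4 kHz ≤ fs/2 = 7.9 kHz, appears at 1.4 kHz.
8.9 kHz > fs/2 = 7.9 kHz, folds to fs − 8.9 kHz = 6.9 kHz.
14.4 kHz and 17.2 kHz both map to 1.4 kHz.

1.4 kHz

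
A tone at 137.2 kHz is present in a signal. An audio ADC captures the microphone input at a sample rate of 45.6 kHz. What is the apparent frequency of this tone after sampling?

137.2 kHz mod fs = 0.4 kHz.
0.4 kHz ≤ fs/2 = 22.8 kHz, appears at 0.4 kHz.

0.4 kHz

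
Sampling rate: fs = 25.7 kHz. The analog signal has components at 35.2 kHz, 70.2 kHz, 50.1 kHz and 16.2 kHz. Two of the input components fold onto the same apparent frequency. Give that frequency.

fs/2 = 12.85 kHz.
35.2 kHz mod fs = 9.5 kHz.
9.5 kHz ≤ fs/2 = 12.85 kHz, appears at 9.5 kHz.
70.2 kHz mod fs = 18.8 kHz.
18.8 kHz > fs/2 = 12.85 kHz, folds to fs − 18.8 kHz = 6.9 kHz.
50.1 kHz mod fs = 24.4 kHz.
24.4 kHz > fs/2 = 12.85 kHz, folds to fs − 24.4 kHz = 1.3 kHz.
16.2 kHz > fs/2 = 12.85 kHz, folds to fs − 16.2 kHz = 9.5 kHz.
16.2 kHz and 35.2 kHz both map to 9.5 kHz.

9.5 kHz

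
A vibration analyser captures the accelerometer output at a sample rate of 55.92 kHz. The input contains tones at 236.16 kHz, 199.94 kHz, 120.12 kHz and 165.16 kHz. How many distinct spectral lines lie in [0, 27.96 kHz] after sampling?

fs/2 = 27.96 kHz.
236.16 kHz mod fs = 12.48 kHz.
12.48 kHz ≤ fs/2 = 27.96 kHz, appears at 12.48 kHz.
199.94 kHz mod fs = 32.18 kHz.
32.18 kHz > fs/2 = 27.96 kHz, folds to fs − 32.18 kHz = 23.74 kHz.
120.12 kHz mod fs = 8.28 kHz.
8.28 kHz ≤ fs/2 = 27.96 kHz, appears at 8.28 kHz.
165.16 kHz mod fs = 53.32 kHz.
53.32 kHz > fs/2 = 27.96 kHz, folds to fs − 53.32 kHz = 2.6 kHz.
Distinct values: {2.6 kHz, 8.28 kHz, 12.48 kHz, 23.74 kHz} → 4.

4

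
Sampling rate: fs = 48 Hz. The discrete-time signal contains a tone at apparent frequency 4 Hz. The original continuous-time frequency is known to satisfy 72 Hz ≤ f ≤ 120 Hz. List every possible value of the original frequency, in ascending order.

92 Hz, 100 Hz

Frequencies that alias to 4 Hz are k·fs ± 4 Hz for integer k ≥ 0.
k=0: 4 Hz.
k=1: 44 Hz, 52 Hz.
k=2: 92 Hz, 100 Hz.
k=3: 140 Hz, 148 Hz.
Within [72 Hz, 120 Hz]: 92 Hz, 100 Hz.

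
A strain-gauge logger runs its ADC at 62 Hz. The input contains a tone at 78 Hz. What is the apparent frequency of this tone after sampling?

16 Hz

78 Hz mod fs = 16 Hz.
16 Hz ≤ fs/2 = 31 Hz, appears at 16 Hz.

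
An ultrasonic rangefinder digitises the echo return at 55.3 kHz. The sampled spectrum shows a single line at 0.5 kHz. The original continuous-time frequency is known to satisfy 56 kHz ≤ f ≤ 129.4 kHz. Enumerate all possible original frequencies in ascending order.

Frequencies that alias to 0.5 kHz are k·fs ± 0.5 kHz for integer k ≥ 0.
k=0: 0.5 kHz.
k=1: 54.8 kHz, 55.8 kHz.
k=2: 110.1 kHz, 111.1 kHz.
k=3: 165.4 kHz, 166.4 kHz.
Within [56 kHz, 129.4 kHz]: 110.1 kHz, 111.1 kHz.

110.1 kHz, 111.1 kHz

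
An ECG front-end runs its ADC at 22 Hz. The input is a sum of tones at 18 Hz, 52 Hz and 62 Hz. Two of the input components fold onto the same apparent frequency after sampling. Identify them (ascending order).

fs/2 = 11 Hz.
18 Hz > fs/2 = 11 Hz, folds to fs − 18 Hz = 4 Hz.
52 Hz mod fs = 8 Hz.
8 Hz ≤ fs/2 = 11 Hz, appears at 8 Hz.
62 Hz mod fs = 18 Hz.
18 Hz > fs/2 = 11 Hz, folds to fs − 18 Hz = 4 Hz.
18 Hz and 62 Hz both map to 4 Hz.

18 Hz, 62 Hz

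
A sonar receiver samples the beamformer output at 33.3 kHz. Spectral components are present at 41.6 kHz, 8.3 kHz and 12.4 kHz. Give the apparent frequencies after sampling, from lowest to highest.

fs/2 = 16.65 kHz.
41.6 kHz mod fs = 8.3 kHz.
8.3 kHz ≤ fs/2 = 16.65 kHz, appears at 8.3 kHz.
8.3 kHz ≤ fs/2 = 16.65 kHz, passes unchanged.
12.4 kHz ≤ fs/2 = 16.65 kHz, passes unchanged.
Distinct values: {8.3 kHz, 12.4 kHz}.

8.3 kHz, 12.4 kHz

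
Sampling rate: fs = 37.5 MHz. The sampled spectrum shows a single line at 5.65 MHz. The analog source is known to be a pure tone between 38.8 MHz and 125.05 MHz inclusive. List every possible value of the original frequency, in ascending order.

Frequencies that alias to 5.65 MHz are k·fs ± 5.65 MHz for integer k ≥ 0.
k=0: 5.65 MHz.
k=1: 31.85 MHz, 43.15 MHz.
k=2: 69.35 MHz, 80.65 MHz.
k=3: 106.85 MHz, 118.15 MHz.
k=4: 144.35 MHz, 155.65 MHz.
Within [38.8 MHz, 125.05 MHz]: 43.15 MHz, 69.35 MHz, 80.65 MHz, 106.85 MHz, 118.15 MHz.

43.15 MHz, 69.35 MHz, 80.65 MHz, 106.85 MHz, 118.15 MHz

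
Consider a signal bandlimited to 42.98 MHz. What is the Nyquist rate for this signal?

Nyquist rate = 2 × 42.98 MHz = 85.96 MHz.

85.96 MHz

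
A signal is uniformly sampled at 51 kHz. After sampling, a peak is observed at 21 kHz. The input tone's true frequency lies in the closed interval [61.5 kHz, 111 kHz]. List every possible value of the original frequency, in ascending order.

Frequencies that alias to 21 kHz are k·fs ± 21 kHz for integer k ≥ 0.
k=0: 21 kHz.
k=1: 30 kHz, 72 kHz.
k=2: 81 kHz, 123 kHz.
k=3: 132 kHz, 174 kHz.
Within [61.5 kHz, 111 kHz]: 72 kHz, 81 kHz.

72 kHz, 81 kHz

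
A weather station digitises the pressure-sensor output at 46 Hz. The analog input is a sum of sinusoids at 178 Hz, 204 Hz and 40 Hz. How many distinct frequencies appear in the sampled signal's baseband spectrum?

fs/2 = 23 Hz.
178 Hz mod fs = 40 Hz.
40 Hz > fs/2 = 23 Hz, folds to fs − 40 Hz = 6 Hz.
204 Hz mod fs = 20 Hz.
20 Hz ≤ fs/2 = 23 Hz, appears at 20 Hz.
40 Hz > fs/2 = 23 Hz, folds to fs − 40 Hz = 6 Hz.
Distinct values: {6 Hz, 20 Hz} → 2.

2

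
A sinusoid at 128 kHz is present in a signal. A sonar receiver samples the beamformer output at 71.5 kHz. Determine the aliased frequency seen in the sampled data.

15 kHz

128 kHz mod fs = 56.5 kHz.
56.5 kHz > fs/2 = 35.75 kHz, folds to fs − 56.5 kHz = 15 kHz.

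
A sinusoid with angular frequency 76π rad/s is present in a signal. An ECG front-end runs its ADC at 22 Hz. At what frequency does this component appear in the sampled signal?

6 Hz

ω = 76π rad/s → f = ω/(2π) = 38 Hz.
38 Hz mod fs = 16 Hz.
16 Hz > fs/2 = 11 Hz, folds to fs − 16 Hz = 6 Hz.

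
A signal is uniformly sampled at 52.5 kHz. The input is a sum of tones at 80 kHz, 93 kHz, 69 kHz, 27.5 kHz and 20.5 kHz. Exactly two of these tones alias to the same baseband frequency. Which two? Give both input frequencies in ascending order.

fs/2 = 26.25 kHz.
80 kHz mod fs = 27.5 kHz.
27.5 kHz > fs/2 = 26.25 kHz, folds to fs − 27.5 kHz = 25 kHz.
93 kHz mod fs = 40.5 kHz.
40.5 kHz > fs/2 = 26.25 kHz, folds to fs − 40.5 kHz = 12 kHz.
69 kHz mod fs = 16.5 kHz.
16.5 kHz ≤ fs/2 = 26.25 kHz, appears at 16.5 kHz.
27.5 kHz > fs/2 = 26.25 kHz, folds to fs − 27.5 kHz = 25 kHz.
20.5 kHz ≤ fs/2 = 26.25 kHz, passes unchanged.
27.5 kHz and 80 kHz both map to 25 kHz.

27.5 kHz, 80 kHz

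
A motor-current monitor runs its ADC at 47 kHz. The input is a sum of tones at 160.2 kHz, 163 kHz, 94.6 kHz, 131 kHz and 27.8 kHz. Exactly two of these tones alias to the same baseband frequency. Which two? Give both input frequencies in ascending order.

fs/2 = 23.5 kHz.
160.2 kHz mod fs = 19.2 kHz.
19.2 kHz ≤ fs/2 = 23.5 kHz, appears at 19.2 kHz.
163 kHz mod fs = 22 kHz.
22 kHz ≤ fs/2 = 23.5 kHz, appears at 22 kHz.
94.6 kHz mod fs = 0.6 kHz.
0.6 kHz ≤ fs/2 = 23.5 kHz, appears at 0.6 kHz.
131 kHz mod fs = 37 kHz.
37 kHz > fs/2 = 23.5 kHz, folds to fs − 37 kHz = 10 kHz.
27.8 kHz > fs/2 = 23.5 kHz, folds to fs − 27.8 kHz = 19.2 kHz.
27.8 kHz and 160.2 kHz both map to 19.2 kHz.

27.8 kHz, 160.2 kHz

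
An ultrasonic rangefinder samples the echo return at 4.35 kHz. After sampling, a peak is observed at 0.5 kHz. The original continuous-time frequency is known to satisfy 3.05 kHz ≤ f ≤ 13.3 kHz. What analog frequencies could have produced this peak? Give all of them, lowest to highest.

Frequencies that alias to 0.5 kHz are k·fs ± 0.5 kHz for integer k ≥ 0.
k=0: 0.5 kHz.
k=1: 3.85 kHz, 4.85 kHz.
k=2: 8.2 kHz, 9.2 kHz.
k=3: 12.55 kHz, 13.55 kHz.
k=4: 16.9 kHz, 17.9 kHz.
Within [3.05 kHz, 13.3 kHz]: 3.85 kHz, 4.85 kHz, 8.2 kHz, 9.2 kHz, 12.55 kHz.

3.85 kHz, 4.85 kHz, 8.2 kHz, 9.2 kHz, 12.55 kHz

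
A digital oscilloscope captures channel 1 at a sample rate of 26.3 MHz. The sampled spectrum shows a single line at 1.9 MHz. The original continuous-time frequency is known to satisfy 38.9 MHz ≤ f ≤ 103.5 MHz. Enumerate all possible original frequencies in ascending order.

Frequencies that alias to 1.9 MHz are k·fs ± 1.9 MHz for integer k ≥ 0.
k=0: 1.9 MHz.
k=1: 24.4 MHz, 28.2 MHz.
k=2: 50.7 MHz, 54.5 MHz.
k=3: 77 MHz, 80.8 MHz.
k=4: 103.3 MHz, 107.1 MHz.
k=5: 129.6 MHz, 133.4 MHz.
Within [38.9 MHz, 103.5 MHz]: 50.7 MHz, 54.5 MHz, 77 MHz, 80.8 MHz, 103.3 MHz.

50.7 MHz, 54.5 MHz, 77 MHz, 80.8 MHz, 103.3 MHz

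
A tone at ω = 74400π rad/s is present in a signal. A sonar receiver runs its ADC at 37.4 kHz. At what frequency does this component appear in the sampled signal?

0.2 kHz

ω = 74400π rad/s → f = ω/(2π) = 37200 Hz = 37.2 kHz.
37.2 kHz > fs/2 = 18.7 kHz, folds to fs − 37.2 kHz = 0.2 kHz.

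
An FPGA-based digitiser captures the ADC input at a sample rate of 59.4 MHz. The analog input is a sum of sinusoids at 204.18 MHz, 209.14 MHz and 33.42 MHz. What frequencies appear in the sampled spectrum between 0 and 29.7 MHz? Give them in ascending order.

fs/2 = 29.7 MHz.
204.18 MHz mod fs = 25.98 MHz.
25.98 MHz ≤ fs/2 = 29.7 MHz, appears at 25.98 MHz.
209.14 MHz mod fs = 30.94 MHz.
30.94 MHz > fs/2 = 29.7 MHz, folds to fs − 30.94 MHz = 28.46 MHz.
33.42 MHz > fs/2 = 29.7 MHz, folds to fs − 33.42 MHz = 25.98 MHz.
Distinct values: {25.98 MHz, 28.46 MHz}.

25.98 MHz, 28.46 MHz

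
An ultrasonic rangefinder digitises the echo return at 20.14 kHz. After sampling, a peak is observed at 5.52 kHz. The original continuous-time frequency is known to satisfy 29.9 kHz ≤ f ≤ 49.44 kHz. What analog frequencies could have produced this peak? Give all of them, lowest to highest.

Frequencies that alias to 5.52 kHz are k·fs ± 5.52 kHz for integer k ≥ 0.
k=0: 5.52 kHz.
k=1: 14.62 kHz, 25.66 kHz.
k=2: 34.76 kHz, 45.8 kHz.
k=3: 54.9 kHz, 65.94 kHz.
Within [29.9 kHz, 49.44 kHz]: 34.76 kHz, 45.8 kHz.

34.76 kHz, 45.8 kHz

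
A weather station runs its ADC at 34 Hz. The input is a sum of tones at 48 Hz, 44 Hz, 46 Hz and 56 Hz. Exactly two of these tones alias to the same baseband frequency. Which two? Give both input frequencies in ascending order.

fs/2 = 17 Hz.
48 Hz mod fs = 14 Hz.
14 Hz ≤ fs/2 = 17 Hz, appears at 14 Hz.
44 Hz mod fs = 10 Hz.
10 Hz ≤ fs/2 = 17 Hz, appears at 10 Hz.
46 Hz mod fs = 12 Hz.
12 Hz ≤ fs/2 = 17 Hz, appears at 12 Hz.
56 Hz mod fs = 22 Hz.
22 Hz > fs/2 = 17 Hz, folds to fs − 22 Hz = 12 Hz.
46 Hz and 56 Hz both map to 12 Hz.

46 Hz, 56 Hz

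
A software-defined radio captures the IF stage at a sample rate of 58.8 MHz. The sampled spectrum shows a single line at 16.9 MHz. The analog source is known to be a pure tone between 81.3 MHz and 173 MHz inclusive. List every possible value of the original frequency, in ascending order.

100.7 MHz, 134.5 MHz, 159.5 MHz

Frequencies that alias to 16.9 MHz are k·fs ± 16.9 MHz for integer k ≥ 0.
k=0: 16.9 MHz.
k=1: 41.9 MHz, 75.7 MHz.
k=2: 100.7 MHz, 134.5 MHz.
k=3: 159.5 MHz, 193.3 MHz.
k=4: 218.3 MHz, 252.1 MHz.
Within [81.3 MHz, 173 MHz]: 100.7 MHz, 134.5 MHz, 159.5 MHz.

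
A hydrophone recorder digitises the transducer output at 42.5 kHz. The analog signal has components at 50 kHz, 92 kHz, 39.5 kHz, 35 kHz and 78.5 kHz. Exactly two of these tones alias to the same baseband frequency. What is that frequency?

fs/2 = 21.25 kHz.
50 kHz mod fs = 7.5 kHz.
7.5 kHz ≤ fs/2 = 21.25 kHz, appears at 7.5 kHz.
92 kHz mod fs = 7 kHz.
7 kHz ≤ fs/2 = 21.25 kHz, appears at 7 kHz.
39.5 kHz > fs/2 = 21.25 kHz, folds to fs − 39.5 kHz = 3 kHz.
35 kHz > fs/2 = 21.25 kHz, folds to fs − 35 kHz = 7.5 kHz.
78.5 kHz mod fs = 36 kHz.
36 kHz > fs/2 = 21.25 kHz, folds to fs − 36 kHz = 6.5 kHz.
35 kHz and 50 kHz both map to 7.5 kHz.

7.5 kHz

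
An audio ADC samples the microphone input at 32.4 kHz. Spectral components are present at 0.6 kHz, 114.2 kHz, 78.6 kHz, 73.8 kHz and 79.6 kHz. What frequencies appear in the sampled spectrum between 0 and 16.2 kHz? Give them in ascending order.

fs/2 = 16.2 kHz.
0.6 kHz ≤ fs/2 = 16.2 kHz, passes unchanged.
114.2 kHz mod fs = 17 kHz.
17 kHz > fs/2 = 16.2 kHz, folds to fs − 17 kHz = 15.4 kHz.
78.6 kHz mod fs = 13.8 kHz.
13.8 kHz ≤ fs/2 = 16.2 kHz, appears at 13.8 kHz.
73.8 kHz mod fs = 9 kHz.
9 kHz ≤ fs/2 = 16.2 kHz, appears at 9 kHz.
79.6 kHz mod fs = 14.8 kHz.
14.8 kHz ≤ fs/2 = 16.2 kHz, appears at 14.8 kHz.
Distinct values: {0.6 kHz, 9 kHz, 13.8 kHz, 14.8 kHz, 15.4 kHz}.

0.6 kHz, 9 kHz, 13.8 kHz, 14.8 kHz, 15.4 kHz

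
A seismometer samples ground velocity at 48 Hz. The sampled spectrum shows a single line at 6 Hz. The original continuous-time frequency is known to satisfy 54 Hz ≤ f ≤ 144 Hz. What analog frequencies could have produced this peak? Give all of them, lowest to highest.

Frequencies that alias to 6 Hz are k·fs ± 6 Hz for integer k ≥ 0.
k=0: 6 Hz.
k=1: 42 Hz, 54 Hz.
k=2: 90 Hz, 102 Hz.
k=3: 138 Hz, 150 Hz.
k=4: 186 Hz, 198 Hz.
Within [54 Hz, 144 Hz]: 54 Hz, 90 Hz, 102 Hz, 138 Hz.

54 Hz, 90 Hz, 102 Hz, 138 Hz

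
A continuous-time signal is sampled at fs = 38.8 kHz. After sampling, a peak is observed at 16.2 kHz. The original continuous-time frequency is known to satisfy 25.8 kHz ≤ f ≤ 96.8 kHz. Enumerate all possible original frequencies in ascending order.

Frequencies that alias to 16.2 kHz are k·fs ± 16.2 kHz for integer k ≥ 0.
k=0: 16.2 kHz.
k=1: 22.6 kHz, 55 kHz.
k=2: 61.4 kHz, 93.8 kHz.
k=3: 100.2 kHz, 132.6 kHz.
Within [25.8 kHz, 96.8 kHz]: 55 kHz, 61.4 kHz, 93.8 kHz.

55 kHz, 61.4 kHz, 93.8 kHz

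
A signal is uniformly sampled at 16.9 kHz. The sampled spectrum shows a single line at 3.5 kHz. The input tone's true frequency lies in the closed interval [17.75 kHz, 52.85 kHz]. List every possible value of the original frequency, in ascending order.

20.4 kHz, 30.3 kHz, 37.3 kHz, 47.2 kHz

Frequencies that alias to 3.5 kHz are k·fs ± 3.5 kHz for integer k ≥ 0.
k=0: 3.5 kHz.
k=1: 13.4 kHz, 20.4 kHz.
k=2: 30.3 kHz, 37.3 kHz.
k=3: 47.2 kHz, 54.2 kHz.
k=4: 64.1 kHz, 71.1 kHz.
Within [17.75 kHz, 52.85 kHz]: 20.4 kHz, 30.3 kHz, 37.3 kHz, 47.2 kHz.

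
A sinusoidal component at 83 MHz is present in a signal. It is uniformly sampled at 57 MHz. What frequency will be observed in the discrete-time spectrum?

83 MHz mod fs = 26 MHz.
26 MHz ≤ fs/2 = 28.5 MHz, appears at 26 MHz.

26 MHz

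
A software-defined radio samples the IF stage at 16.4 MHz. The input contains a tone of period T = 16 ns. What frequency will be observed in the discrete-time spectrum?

T = 16 ns → f = 1/T = 62.5 MHz.
62.5 MHz mod fs = 13.3 MHz.
13.3 MHz > fs/2 = 8.2 MHz, folds to fs − 13.3 MHz = 3.1 MHz.

3.1 MHz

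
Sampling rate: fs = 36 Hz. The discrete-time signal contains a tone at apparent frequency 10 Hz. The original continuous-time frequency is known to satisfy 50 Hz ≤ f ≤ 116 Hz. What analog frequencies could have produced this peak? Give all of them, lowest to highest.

Frequencies that alias to 10 Hz are k·fs ± 10 Hz for integer k ≥ 0.
k=0: 10 Hz.
k=1: 26 Hz, 46 Hz.
k=2: 62 Hz, 82 Hz.
k=3: 98 Hz, 118 Hz.
k=4: 134 Hz, 154 Hz.
Within [50 Hz, 116 Hz]: 62 Hz, 82 Hz, 98 Hz.

62 Hz, 82 Hz, 98 Hz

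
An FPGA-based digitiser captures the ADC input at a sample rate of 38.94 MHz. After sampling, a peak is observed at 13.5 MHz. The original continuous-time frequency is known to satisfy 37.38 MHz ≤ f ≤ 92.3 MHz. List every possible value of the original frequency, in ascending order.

52.44 MHz, 64.38 MHz, 91.38 MHz

Frequencies that alias to 13.5 MHz are k·fs ± 13.5 MHz for integer k ≥ 0.
k=0: 13.5 MHz.
k=1: 25.44 MHz, 52.44 MHz.
k=2: 64.38 MHz, 91.38 MHz.
k=3: 103.32 MHz, 130.32 MHz.
Within [37.38 MHz, 92.3 MHz]: 52.44 MHz, 64.38 MHz, 91.38 MHz.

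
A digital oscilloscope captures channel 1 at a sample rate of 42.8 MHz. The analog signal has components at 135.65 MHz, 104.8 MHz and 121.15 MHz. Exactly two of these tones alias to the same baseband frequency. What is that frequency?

7.25 MHz

fs/2 = 21.4 MHz.
135.65 MHz mod fs = 7.25 MHz.
7.25 MHz ≤ fs/2 = 21.4 MHz, appears at 7.25 MHz.
104.8 MHz mod fs = 19.2 MHz.
19.2 MHz ≤ fs/2 = 21.4 MHz, appears at 19.2 MHz.
121.15 MHz mod fs = 35.55 MHz.
35.55 MHz > fs/2 = 21.4 MHz, folds to fs − 35.55 MHz = 7.25 MHz.
121.15 MHz and 135.65 MHz both map to 7.25 MHz.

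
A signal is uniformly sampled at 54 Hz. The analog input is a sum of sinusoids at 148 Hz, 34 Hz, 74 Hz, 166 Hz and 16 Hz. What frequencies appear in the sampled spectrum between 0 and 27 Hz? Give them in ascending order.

4 Hz, 14 Hz, 16 Hz, 20 Hz

fs/2 = 27 Hz.
148 Hz mod fs = 40 Hz.
40 Hz > fs/2 = 27 Hz, folds to fs − 40 Hz = 14 Hz.
34 Hz > fs/2 = 27 Hz, folds to fs − 34 Hz = 20 Hz.
74 Hz mod fs = 20 Hz.
20 Hz ≤ fs/2 = 27 Hz, appears at 20 Hz.
166 Hz mod fs = 4 Hz.
4 Hz ≤ fs/2 = 27 Hz, appears at 4 Hz.
16 Hz ≤ fs/2 = 27 Hz, passes unchanged.
Distinct values: {4 Hz, 14 Hz, 16 Hz, 20 Hz}.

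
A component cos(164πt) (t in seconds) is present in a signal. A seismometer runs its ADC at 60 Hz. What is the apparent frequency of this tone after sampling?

22 Hz

ω = 164π rad/s → f = ω/(2π) = 82 Hz.
82 Hz mod fs = 22 Hz.
22 Hz ≤ fs/2 = 30 Hz, appears at 22 Hz.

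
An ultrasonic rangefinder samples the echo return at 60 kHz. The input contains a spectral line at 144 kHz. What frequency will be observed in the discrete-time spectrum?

144 kHz mod fs = 24 kHz.
24 kHz ≤ fs/2 = 30 kHz, appears at 24 kHz.

24 kHz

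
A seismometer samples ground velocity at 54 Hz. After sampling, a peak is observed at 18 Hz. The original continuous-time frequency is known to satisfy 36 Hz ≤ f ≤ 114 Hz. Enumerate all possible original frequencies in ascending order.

Frequencies that alias to 18 Hz are k·fs ± 18 Hz for integer k ≥ 0.
k=0: 18 Hz.
k=1: 36 Hz, 72 Hz.
k=2: 90 Hz, 126 Hz.
k=3: 144 Hz, 180 Hz.
Within [36 Hz, 114 Hz]: 36 Hz, 72 Hz, 90 Hz.

36 Hz, 72 Hz, 90 Hz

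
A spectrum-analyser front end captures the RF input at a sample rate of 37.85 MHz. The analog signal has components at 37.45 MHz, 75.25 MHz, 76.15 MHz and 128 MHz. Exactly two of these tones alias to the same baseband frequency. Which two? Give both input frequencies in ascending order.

75.25 MHz, 76.15 MHz

fs/2 = 18.925 MHz.
37.45 MHz > fs/2 = 18.925 MHz, folds to fs − 37.45 MHz = 0.4 MHz.
75.25 MHz mod fs = 37.4 MHz.
37.4 MHz > fs/2 = 18.925 MHz, folds to fs − 37.4 MHz = 0.45 MHz.
76.15 MHz mod fs = 0.45 MHz.
0.45 MHz ≤ fs/2 = 18.925 MHz, appears at 0.45 MHz.
128 MHz mod fs = 14.45 MHz.
14.45 MHz ≤ fs/2 = 18.925 MHz, appears at 14.45 MHz.
75.25 MHz and 76.15 MHz both map to 0.45 MHz.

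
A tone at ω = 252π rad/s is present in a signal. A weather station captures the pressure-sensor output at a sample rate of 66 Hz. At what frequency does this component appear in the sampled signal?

ω = 252π rad/s → f = ω/(2π) = 126 Hz.
126 Hz mod fs = 60 Hz.
60 Hz > fs/2 = 33 Hz, folds to fs − 60 Hz = 6 Hz.

6 Hz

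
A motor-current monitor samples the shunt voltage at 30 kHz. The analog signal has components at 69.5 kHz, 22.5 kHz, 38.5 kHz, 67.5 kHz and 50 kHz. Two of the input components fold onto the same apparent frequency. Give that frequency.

fs/2 = 15 kHz.
69.5 kHz mod fs = 9.5 kHz.
9.5 kHz ≤ fs/2 = 15 kHz, appears at 9.5 kHz.
22.5 kHz > fs/2 = 15 kHz, folds to fs − 22.5 kHz = 7.5 kHz.
38.5 kHz mod fs = 8.5 kHz.
8.5 kHz ≤ fs/2 = 15 kHz, appears at 8.5 kHz.
67.5 kHz mod fs = 7.5 kHz.
7.5 kHz ≤ fs/2 = 15 kHz, appears at 7.5 kHz.
50 kHz mod fs = 20 kHz.
20 kHz > fs/2 = 15 kHz, folds to fs − 20 kHz = 10 kHz.
22.5 kHz and 67.5 kHz both map to 7.5 kHz.

7.5 kHz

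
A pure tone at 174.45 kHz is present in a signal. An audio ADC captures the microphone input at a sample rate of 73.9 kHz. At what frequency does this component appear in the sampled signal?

26.65 kHz

174.45 kHz mod fs = 26.65 kHz.
26.65 kHz ≤ fs/2 = 36.95 kHz, appears at 26.65 kHz.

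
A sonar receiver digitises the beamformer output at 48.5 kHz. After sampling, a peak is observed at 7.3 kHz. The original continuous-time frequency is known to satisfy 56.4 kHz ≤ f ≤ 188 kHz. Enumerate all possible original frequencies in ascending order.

Frequencies that alias to 7.3 kHz are k·fs ± 7.3 kHz for integer k ≥ 0.
k=0: 7.3 kHz.
k=1: 41.2 kHz, 55.8 kHz.
k=2: 89.7 kHz, 104.3 kHz.
k=3: 138.2 kHz, 152.8 kHz.
k=4: 186.7 kHz, 201.3 kHz.
k=5: 235.2 kHz, 249.8 kHz.
Within [56.4 kHz, 188 kHz]: 89.7 kHz, 104.3 kHz, 138.2 kHz, 152.8 kHz, 186.7 kHz.

89.7 kHz, 104.3 kHz, 138.2 kHz, 152.8 kHz, 186.7 kHz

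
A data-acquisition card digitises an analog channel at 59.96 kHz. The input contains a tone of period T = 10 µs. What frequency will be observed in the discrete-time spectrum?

T = 10 µs → f = 1/T = 100 kHz.
100 kHz mod fs = 40.04 kHz.
40.04 kHz > fs/2 = 29.98 kHz, folds to fs − 40.04 kHz = 19.92 kHz.

19.92 kHz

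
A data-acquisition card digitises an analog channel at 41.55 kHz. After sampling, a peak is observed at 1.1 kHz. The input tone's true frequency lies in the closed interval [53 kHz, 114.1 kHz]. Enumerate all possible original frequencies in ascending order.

Frequencies that alias to 1.1 kHz are k·fs ± 1.1 kHz for integer k ≥ 0.
k=0: 1.1 kHz.
k=1: 40.45 kHz, 42.65 kHz.
k=2: 82 kHz, 84.2 kHz.
k=3: 123.55 kHz, 125.75 kHz.
Within [53 kHz, 114.1 kHz]: 82 kHz, 84.2 kHz.

82 kHz, 84.2 kHz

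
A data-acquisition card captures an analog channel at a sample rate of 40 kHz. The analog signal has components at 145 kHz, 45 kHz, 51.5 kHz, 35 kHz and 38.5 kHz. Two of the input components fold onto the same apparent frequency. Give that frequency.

5 kHz

fs/2 = 20 kHz.
145 kHz mod fs = 25 kHz.
25 kHz > fs/2 = 20 kHz, folds to fs − 25 kHz = 15 kHz.
45 kHz mod fs = 5 kHz.
5 kHz ≤ fs/2 = 20 kHz, appears at 5 kHz.
51.5 kHz mod fs = 11.5 kHz.
11.5 kHz ≤ fs/2 = 20 kHz, appears at 11.5 kHz.
35 kHz > fs/2 = 20 kHz, folds to fs − 35 kHz = 5 kHz.
38.5 kHz > fs/2 = 20 kHz, folds to fs − 38.5 kHz = 1.5 kHz.
35 kHz and 45 kHz both map to 5 kHz.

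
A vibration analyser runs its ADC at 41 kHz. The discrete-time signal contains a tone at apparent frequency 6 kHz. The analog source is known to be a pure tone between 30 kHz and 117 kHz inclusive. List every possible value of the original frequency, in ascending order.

35 kHz, 47 kHz, 76 kHz, 88 kHz, 117 kHz

Frequencies that alias to 6 kHz are k·fs ± 6 kHz for integer k ≥ 0.
k=0: 6 kHz.
k=1: 35 kHz, 47 kHz.
k=2: 76 kHz, 88 kHz.
k=3: 117 kHz, 129 kHz.
k=4: 158 kHz, 170 kHz.
Within [30 kHz, 117 kHz]: 35 kHz, 47 kHz, 76 kHz, 88 kHz, 117 kHz.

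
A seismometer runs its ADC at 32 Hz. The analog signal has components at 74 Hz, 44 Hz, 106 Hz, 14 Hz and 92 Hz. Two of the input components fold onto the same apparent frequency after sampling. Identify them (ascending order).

fs/2 = 16 Hz.
74 Hz mod fs = 10 Hz.
10 Hz ≤ fs/2 = 16 Hz, appears at 10 Hz.
44 Hz mod fs = 12 Hz.
12 Hz ≤ fs/2 = 16 Hz, appears at 12 Hz.
106 Hz mod fs = 10 Hz.
10 Hz ≤ fs/2 = 16 Hz, appears at 10 Hz.
14 Hz ≤ fs/2 = 16 Hz, passes unchanged.
92 Hz mod fs = 28 Hz.
28 Hz > fs/2 = 16 Hz, folds to fs − 28 Hz = 4 Hz.
74 Hz and 106 Hz both map to 10 Hz.

74 Hz, 106 Hz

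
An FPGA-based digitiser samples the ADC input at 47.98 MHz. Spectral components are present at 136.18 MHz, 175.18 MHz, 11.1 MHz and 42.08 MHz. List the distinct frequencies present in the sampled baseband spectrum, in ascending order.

fs/2 = 23.99 MHz.
136.18 MHz mod fs = 40.22 MHz.
40.22 MHz > fs/2 = 23.99 MHz, folds to fs − 40.22 MHz = 7.76 MHz.
175.18 MHz mod fs = 31.24 MHz.
31.24 MHz > fs/2 = 23.99 MHz, folds to fs − 31.24 MHz = 16.74 MHz.
11.1 MHz ≤ fs/2 = 23.99 MHz, passes unchanged.
42.08 MHz > fs/2 = 23.99 MHz, folds to fs − 42.08 MHz = 5.9 MHz.
Distinct values: {5.9 MHz, 7.76 MHz, 11.1 MHz, 16.74 MHz}.

5.9 MHz, 7.76 MHz, 11.1 MHz, 16.74 MHz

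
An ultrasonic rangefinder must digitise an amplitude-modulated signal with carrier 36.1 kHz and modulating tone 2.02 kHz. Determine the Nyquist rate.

76.24 kHz

AM sidebands sit at fc ± fm = 34.08 kHz and 38.12 kHz.
Highest-frequency component: 38.12 kHz.
Nyquist rate = 2 × 38.12 kHz = 76.24 kHz.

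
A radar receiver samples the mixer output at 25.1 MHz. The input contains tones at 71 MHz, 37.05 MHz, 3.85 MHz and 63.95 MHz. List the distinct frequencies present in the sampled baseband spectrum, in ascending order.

3.85 MHz, 4.3 MHz, 11.35 MHz, 11.95 MHz

fs/2 = 12.55 MHz.
71 MHz mod fs = 20.8 MHz.
20.8 MHz > fs/2 = 12.55 MHz, folds to fs − 20.8 MHz = 4.3 MHz.
37.05 MHz mod fs = 11.95 MHz.
11.95 MHz ≤ fs/2 = 12.55 MHz, appears at 11.95 MHz.
3.85 MHz ≤ fs/2 = 12.55 MHz, passes unchanged.
63.95 MHz mod fs = 13.75 MHz.
13.75 MHz > fs/2 = 12.55 MHz, folds to fs − 13.75 MHz = 11.35 MHz.
Distinct values: {3.85 MHz, 4.3 MHz, 11.35 MHz, 11.95 MHz}.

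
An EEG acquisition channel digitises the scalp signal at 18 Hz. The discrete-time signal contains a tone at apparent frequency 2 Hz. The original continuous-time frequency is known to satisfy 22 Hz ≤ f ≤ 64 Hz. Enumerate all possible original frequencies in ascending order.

Frequencies that alias to 2 Hz are k·fs ± 2 Hz for integer k ≥ 0.
k=0: 2 Hz.
k=1: 16 Hz, 20 Hz.
k=2: 34 Hz, 38 Hz.
k=3: 52 Hz, 56 Hz.
k=4: 70 Hz, 74 Hz.
Within [22 Hz, 64 Hz]: 34 Hz, 38 Hz, 52 Hz, 56 Hz.

34 Hz, 38 Hz, 52 Hz, 56 Hz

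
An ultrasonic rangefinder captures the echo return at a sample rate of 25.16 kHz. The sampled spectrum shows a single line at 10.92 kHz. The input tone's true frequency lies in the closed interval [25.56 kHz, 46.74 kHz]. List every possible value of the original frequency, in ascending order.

36.08 kHz, 39.4 kHz

Frequencies that alias to 10.92 kHz are k·fs ± 10.92 kHz for integer k ≥ 0.
k=0: 10.92 kHz.
k=1: 14.24 kHz, 36.08 kHz.
k=2: 39.4 kHz, 61.24 kHz.
k=3: 64.56 kHz, 86.4 kHz.
Within [25.56 kHz, 46.74 kHz]: 36.08 kHz, 39.4 kHz.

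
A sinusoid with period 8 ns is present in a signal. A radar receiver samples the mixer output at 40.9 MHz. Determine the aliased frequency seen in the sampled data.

2.3 MHz

T = 8 ns → f = 1/T = 125 MHz.
125 MHz mod fs = 2.3 MHz.
2.3 MHz ≤ fs/2 = 20.45 MHz, appears at 2.3 MHz.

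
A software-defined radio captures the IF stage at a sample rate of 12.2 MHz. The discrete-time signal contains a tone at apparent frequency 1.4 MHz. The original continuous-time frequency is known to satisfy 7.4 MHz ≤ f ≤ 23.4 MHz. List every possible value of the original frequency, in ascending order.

Frequencies that alias to 1.4 MHz are k·fs ± 1.4 MHz for integer k ≥ 0.
k=0: 1.4 MHz.
k=1: 10.8 MHz, 13.6 MHz.
k=2: 23 MHz, 25.8 MHz.
k=3: 35.2 MHz, 38 MHz.
Within [7.4 MHz, 23.4 MHz]: 10.8 MHz, 13.6 MHz, 23 MHz.

10.8 MHz, 13.6 MHz, 23 MHz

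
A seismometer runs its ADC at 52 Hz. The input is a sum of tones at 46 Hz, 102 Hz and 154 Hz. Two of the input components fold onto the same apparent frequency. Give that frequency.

fs/2 = 26 Hz.
46 Hz > fs/2 = 26 Hz, folds to fs − 46 Hz = 6 Hz.
102 Hz mod fs = 50 Hz.
50 Hz > fs/2 = 26 Hz, folds to fs − 50 Hz = 2 Hz.
154 Hz mod fs = 50 Hz.
50 Hz > fs/2 = 26 Hz, folds to fs − 50 Hz = 2 Hz.
102 Hz and 154 Hz both map to 2 Hz.

2 Hz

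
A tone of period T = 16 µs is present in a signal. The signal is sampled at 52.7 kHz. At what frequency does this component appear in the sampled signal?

T = 16 µs → f = 1/T = 62.5 kHz.
62.5 kHz mod fs = 9.8 kHz.
9.8 kHz ≤ fs/2 = 26.35 kHz, appears at 9.8 kHz.

9.8 kHz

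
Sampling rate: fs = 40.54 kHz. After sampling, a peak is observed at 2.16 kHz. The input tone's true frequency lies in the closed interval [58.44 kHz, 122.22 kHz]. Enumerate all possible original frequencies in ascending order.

78.92 kHz, 83.24 kHz, 119.46 kHz

Frequencies that alias to 2.16 kHz are k·fs ± 2.16 kHz for integer k ≥ 0.
k=0: 2.16 kHz.
k=1: 38.38 kHz, 42.7 kHz.
k=2: 78.92 kHz, 83.24 kHz.
k=3: 119.46 kHz, 123.78 kHz.
k=4: 160 kHz, 164.32 kHz.
Within [58.44 kHz, 122.22 kHz]: 78.92 kHz, 83.24 kHz, 119.46 kHz.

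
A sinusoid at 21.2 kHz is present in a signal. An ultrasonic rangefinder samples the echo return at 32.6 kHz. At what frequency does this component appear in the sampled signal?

21.2 kHz > fs/2 = 16.3 kHz, folds to fs − 21.2 kHz = 11.4 kHz.

11.4 kHz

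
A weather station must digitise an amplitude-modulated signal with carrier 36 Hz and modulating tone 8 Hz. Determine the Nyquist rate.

88 Hz

AM sidebands sit at fc ± fm = 28 Hz and 44 Hz.
Highest-frequency component: 44 Hz.
Nyquist rate = 2 × 44 Hz = 88 Hz.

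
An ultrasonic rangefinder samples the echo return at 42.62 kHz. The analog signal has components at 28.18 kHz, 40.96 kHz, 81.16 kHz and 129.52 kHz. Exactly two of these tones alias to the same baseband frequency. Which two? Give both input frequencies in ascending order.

40.96 kHz, 129.52 kHz

fs/2 = 21.31 kHz.
28.18 kHz > fs/2 = 21.31 kHz, folds to fs − 28.18 kHz = 14.44 kHz.
40.96 kHz > fs/2 = 21.31 kHz, folds to fs − 40.96 kHz = 1.66 kHz.
81.16 kHz mod fs = 38.54 kHz.
38.54 kHz > fs/2 = 21.31 kHz, folds to fs − 38.54 kHz = 4.08 kHz.
129.52 kHz mod fs = 1.66 kHz.
1.66 kHz ≤ fs/2 = 21.31 kHz, appears at 1.66 kHz.
40.96 kHz and 129.52 kHz both map to 1.66 kHz.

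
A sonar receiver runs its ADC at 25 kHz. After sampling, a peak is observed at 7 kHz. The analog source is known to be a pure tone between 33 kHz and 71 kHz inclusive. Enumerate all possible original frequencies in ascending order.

Frequencies that alias to 7 kHz are k·fs ± 7 kHz for integer k ≥ 0.
k=0: 7 kHz.
k=1: 18 kHz, 32 kHz.
k=2: 43 kHz, 57 kHz.
k=3: 68 kHz, 82 kHz.
k=4: 93 kHz, 107 kHz.
Within [33 kHz, 71 kHz]: 43 kHz, 57 kHz, 68 kHz.

43 kHz, 57 kHz, 68 kHz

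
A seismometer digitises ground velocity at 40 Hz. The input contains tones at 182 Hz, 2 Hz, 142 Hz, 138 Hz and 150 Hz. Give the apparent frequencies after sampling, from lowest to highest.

2 Hz, 10 Hz, 18 Hz

fs/2 = 20 Hz.
182 Hz mod fs = 22 Hz.
22 Hz > fs/2 = 20 Hz, folds to fs − 22 Hz = 18 Hz.
2 Hz ≤ fs/2 = 20 Hz, passes unchanged.
142 Hz mod fs = 22 Hz.
22 Hz > fs/2 = 20 Hz, folds to fs − 22 Hz = 18 Hz.
138 Hz mod fs = 18 Hz.
18 Hz ≤ fs/2 = 20 Hz, appears at 18 Hz.
150 Hz mod fs = 30 Hz.
30 Hz > fs/2 = 20 Hz, folds to fs − 30 Hz = 10 Hz.
Distinct values: {2 Hz, 10 Hz, 18 Hz}.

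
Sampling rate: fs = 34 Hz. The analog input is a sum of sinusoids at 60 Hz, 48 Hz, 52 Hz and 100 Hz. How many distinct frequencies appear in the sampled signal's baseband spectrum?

4

fs/2 = 17 Hz.
60 Hz mod fs = 26 Hz.
26 Hz > fs/2 = 17 Hz, folds to fs − 26 Hz = 8 Hz.
48 Hz mod fs = 14 Hz.
14 Hz ≤ fs/2 = 17 Hz, appears at 14 Hz.
52 Hz mod fs = 18 Hz.
18 Hz > fs/2 = 17 Hz, folds to fs − 18 Hz = 16 Hz.
100 Hz mod fs = 32 Hz.
32 Hz > fs/2 = 17 Hz, folds to fs − 32 Hz = 2 Hz.
Distinct values: {2 Hz, 8 Hz, 14 Hz, 16 Hz} → 4.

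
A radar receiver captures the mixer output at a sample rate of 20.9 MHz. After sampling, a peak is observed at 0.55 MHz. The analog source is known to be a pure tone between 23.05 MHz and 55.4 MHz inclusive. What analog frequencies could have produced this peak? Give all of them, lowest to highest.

41.25 MHz, 42.35 MHz

Frequencies that alias to 0.55 MHz are k·fs ± 0.55 MHz for integer k ≥ 0.
k=0: 0.55 MHz.
k=1: 20.35 MHz, 21.45 MHz.
k=2: 41.25 MHz, 42.35 MHz.
k=3: 62.15 MHz, 63.25 MHz.
Within [23.05 MHz, 55.4 MHz]: 41.25 MHz, 42.35 MHz.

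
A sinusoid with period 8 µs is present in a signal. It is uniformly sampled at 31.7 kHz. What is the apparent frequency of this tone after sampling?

1.8 kHz

T = 8 µs → f = 1/T = 125 kHz.
125 kHz mod fs = 29.9 kHz.
29.9 kHz > fs/2 = 15.85 kHz, folds to fs − 29.9 kHz = 1.8 kHz.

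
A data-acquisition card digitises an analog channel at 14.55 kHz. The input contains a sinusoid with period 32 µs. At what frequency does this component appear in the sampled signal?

T = 32 µs → f = 1/T = 31.25 kHz.
31.25 kHz mod fs = 2.15 kHz.
2.15 kHz ≤ fs/2 = 7.275 kHz, appears at 2.15 kHz.

2.15 kHz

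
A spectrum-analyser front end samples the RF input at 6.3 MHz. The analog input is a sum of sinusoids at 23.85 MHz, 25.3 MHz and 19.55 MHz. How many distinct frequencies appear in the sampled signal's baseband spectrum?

fs/2 = 3.15 MHz.
23.85 MHz mod fs = 4.95 MHz.
4.95 MHz > fs/2 = 3.15 MHz, folds to fs − 4.95 MHz = 1.35 MHz.
25.3 MHz mod fs = 0.1 MHz.
0.1 MHz ≤ fs/2 = 3.15 MHz, appears at 0.1 MHz.
19.55 MHz mod fs = 0.65 MHz.
0.65 MHz ≤ fs/2 = 3.15 MHz, appears at 0.65 MHz.
Distinct values: {0.1 MHz, 0.65 MHz, 1.35 MHz} → 3.

3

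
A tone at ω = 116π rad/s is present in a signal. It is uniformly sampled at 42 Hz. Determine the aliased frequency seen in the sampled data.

16 Hz

ω = 116π rad/s → f = ω/(2π) = 58 Hz.
58 Hz mod fs = 16 Hz.
16 Hz ≤ fs/2 = 21 Hz, appears at 16 Hz.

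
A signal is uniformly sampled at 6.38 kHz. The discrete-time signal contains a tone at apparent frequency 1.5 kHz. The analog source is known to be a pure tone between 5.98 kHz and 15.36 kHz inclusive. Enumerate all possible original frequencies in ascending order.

7.88 kHz, 11.26 kHz, 14.26 kHz

Frequencies that alias to 1.5 kHz are k·fs ± 1.5 kHz for integer k ≥ 0.
k=0: 1.5 kHz.
k=1: 4.88 kHz, 7.88 kHz.
k=2: 11.26 kHz, 14.26 kHz.
k=3: 17.64 kHz, 20.64 kHz.
Within [5.98 kHz, 15.36 kHz]: 7.88 kHz, 11.26 kHz, 14.26 kHz.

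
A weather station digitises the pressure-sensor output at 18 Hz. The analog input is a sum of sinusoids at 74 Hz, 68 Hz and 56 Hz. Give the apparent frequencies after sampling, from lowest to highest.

2 Hz, 4 Hz

fs/2 = 9 Hz.
74 Hz mod fs = 2 Hz.
2 Hz ≤ fs/2 = 9 Hz, appears at 2 Hz.
68 Hz mod fs = 14 Hz.
14 Hz > fs/2 = 9 Hz, folds to fs − 14 Hz = 4 Hz.
56 Hz mod fs = 2 Hz.
2 Hz ≤ fs/2 = 9 Hz, appears at 2 Hz.
Distinct values: {2 Hz, 4 Hz}.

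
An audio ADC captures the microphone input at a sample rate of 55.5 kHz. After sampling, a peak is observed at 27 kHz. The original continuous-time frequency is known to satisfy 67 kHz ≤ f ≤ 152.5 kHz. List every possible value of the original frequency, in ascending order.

82.5 kHz, 84 kHz, 138 kHz, 139.5 kHz

Frequencies that alias to 27 kHz are k·fs ± 27 kHz for integer k ≥ 0.
k=0: 27 kHz.
k=1: 28.5 kHz, 82.5 kHz.
k=2: 84 kHz, 138 kHz.
k=3: 139.5 kHz, 193.5 kHz.
k=4: 195 kHz, 249 kHz.
Within [67 kHz, 152.5 kHz]: 82.5 kHz, 84 kHz, 138 kHz, 139.5 kHz.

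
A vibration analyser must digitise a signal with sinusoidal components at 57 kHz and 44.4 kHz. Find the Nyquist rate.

Highest-frequency component: 57 kHz.
Nyquist rate = 2 × 57 kHz = 114 kHz.

114 kHz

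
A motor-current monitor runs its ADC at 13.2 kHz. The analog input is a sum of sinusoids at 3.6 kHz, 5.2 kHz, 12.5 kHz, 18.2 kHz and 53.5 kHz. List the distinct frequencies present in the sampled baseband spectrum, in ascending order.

fs/2 = 6.6 kHz.
3.6 kHz ≤ fs/2 = 6.6 kHz, passes unchanged.
5.2 kHz ≤ fs/2 = 6.6 kHz, passes unchanged.
12.5 kHz > fs/2 = 6.6 kHz, folds to fs − 12.5 kHz = 0.7 kHz.
18.2 kHz mod fs = 5 kHz.
5 kHz ≤ fs/2 = 6.6 kHz, appears at 5 kHz.
53.5 kHz mod fs = 0.7 kHz.
0.7 kHz ≤ fs/2 = 6.6 kHz, appears at 0.7 kHz.
Distinct values: {0.7 kHz, 3.6 kHz, 5 kHz, 5.2 kHz}.

0.7 kHz, 3.6 kHz, 5 kHz, 5.2 kHz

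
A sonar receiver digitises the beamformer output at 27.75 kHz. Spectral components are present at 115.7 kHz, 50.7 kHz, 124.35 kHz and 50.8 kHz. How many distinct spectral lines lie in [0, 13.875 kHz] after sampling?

3

fs/2 = 13.875 kHz.
115.7 kHz mod fs = 4.7 kHz.
4.7 kHz ≤ fs/2 = 13.875 kHz, appears at 4.7 kHz.
50.7 kHz mod fs = 22.95 kHz.
22.95 kHz > fs/2 = 13.875 kHz, folds to fs − 22.95 kHz = 4.8 kHz.
124.35 kHz mod fs = 13.35 kHz.
13.35 kHz ≤ fs/2 = 13.875 kHz, appears at 13.35 kHz.
50.8 kHz mod fs = 23.05 kHz.
23.05 kHz > fs/2 = 13.875 kHz, folds to fs − 23.05 kHz = 4.7 kHz.
Distinct values: {4.7 kHz, 4.8 kHz, 13.35 kHz} → 3.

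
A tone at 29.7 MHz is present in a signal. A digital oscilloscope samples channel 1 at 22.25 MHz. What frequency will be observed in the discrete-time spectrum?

29.7 MHz mod fs = 7.45 MHz.
7.45 MHz ≤ fs/2 = 11.125 MHz, appears at 7.45 MHz.

7.45 MHz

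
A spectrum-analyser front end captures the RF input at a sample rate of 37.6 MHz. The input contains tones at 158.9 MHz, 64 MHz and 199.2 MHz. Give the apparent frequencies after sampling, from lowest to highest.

fs/2 = 18.8 MHz.
158.9 MHz mod fs = 8.5 MHz.
8.5 MHz ≤ fs/2 = 18.8 MHz, appears at 8.5 MHz.
64 MHz mod fs = 26.4 MHz.
26.4 MHz > fs/2 = 18.8 MHz, folds to fs − 26.4 MHz = 11.2 MHz.
199.2 MHz mod fs = 11.2 MHz.
11.2 MHz ≤ fs/2 = 18.8 MHz, appears at 11.2 MHz.
Distinct values: {8.5 MHz, 11.2 MHz}.

8.5 MHz, 11.2 MHz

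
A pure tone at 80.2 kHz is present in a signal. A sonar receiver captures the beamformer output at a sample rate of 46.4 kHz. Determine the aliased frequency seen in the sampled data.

12.6 kHz

80.2 kHz mod fs = 33.8 kHz.
33.8 kHz > fs/2 = 23.2 kHz, folds to fs − 33.8 kHz = 12.6 kHz.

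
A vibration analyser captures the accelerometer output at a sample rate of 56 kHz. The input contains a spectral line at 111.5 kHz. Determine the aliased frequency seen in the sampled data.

0.5 kHz

111.5 kHz mod fs = 55.5 kHz.
55.5 kHz > fs/2 = 28 kHz, folds to fs − 55.5 kHz = 0.5 kHz.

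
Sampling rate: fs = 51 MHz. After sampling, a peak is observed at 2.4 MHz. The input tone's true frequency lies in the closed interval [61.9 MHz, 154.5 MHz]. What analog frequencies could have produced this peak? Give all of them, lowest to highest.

Frequencies that alias to 2.4 MHz are k·fs ± 2.4 MHz for integer k ≥ 0.
k=0: 2.4 MHz.
k=1: 48.6 MHz, 53.4 MHz.
k=2: 99.6 MHz, 104.4 MHz.
k=3: 150.6 MHz, 155.4 MHz.
k=4: 201.6 MHz, 206.4 MHz.
Within [61.9 MHz, 154.5 MHz]: 99.6 MHz, 104.4 MHz, 150.6 MHz.

99.6 MHz, 104.4 MHz, 150.6 MHz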